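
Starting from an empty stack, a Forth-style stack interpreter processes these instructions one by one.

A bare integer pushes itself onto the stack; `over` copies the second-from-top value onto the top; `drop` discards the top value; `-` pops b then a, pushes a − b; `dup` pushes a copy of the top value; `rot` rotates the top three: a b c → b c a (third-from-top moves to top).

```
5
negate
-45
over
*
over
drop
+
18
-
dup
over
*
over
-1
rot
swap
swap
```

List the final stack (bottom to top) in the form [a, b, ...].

[202, 202, -1, 40804]

5      : [5]
negate : [-5]
-45    : [-5, -45]
over   : [-5, -45, -5]
*      : [-5, 225]
over   : [-5, 225, -5]
drop   : [-5, 225]
+      : [220]
18     : [220, 18]
-      : [202]
dup    : [202, 202]
over   : [202, 202, 202]
*      : [202, 40804]
over   : [202, 40804, 202]
-1     : [202, 40804, 202, -1]
rot    : [202, 202, -1, 40804]
swap   : [202, 202, 40804, -1]
swap   : [202, 202, -1, 40804]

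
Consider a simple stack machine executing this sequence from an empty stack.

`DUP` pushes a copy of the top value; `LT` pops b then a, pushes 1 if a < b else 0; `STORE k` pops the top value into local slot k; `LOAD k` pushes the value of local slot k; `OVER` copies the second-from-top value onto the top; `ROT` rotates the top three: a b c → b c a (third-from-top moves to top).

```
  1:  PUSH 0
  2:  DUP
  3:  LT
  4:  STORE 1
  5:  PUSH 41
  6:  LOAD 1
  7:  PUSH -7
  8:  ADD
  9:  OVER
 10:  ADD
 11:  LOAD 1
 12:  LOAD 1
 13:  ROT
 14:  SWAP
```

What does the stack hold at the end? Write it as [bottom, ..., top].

[41, 0, 34, 0]

PUSH 0  : [0]
DUP     : [0, 0]
LT      : [0]
STORE 1 : []
PUSH 41 : [41]
LOAD 1  : [41, 0]
PUSH -7 : [41, 0, -7]
ADD     : [41, -7]
OVER    : [41, -7, 41]
ADD     : [41, 34]
LOAD 1  : [41, 34, 0]
LOAD 1  : [41, 34, 0, 0]
ROT     : [41, 0, 0, 34]
SWAP    : [41, 0, 34, 0]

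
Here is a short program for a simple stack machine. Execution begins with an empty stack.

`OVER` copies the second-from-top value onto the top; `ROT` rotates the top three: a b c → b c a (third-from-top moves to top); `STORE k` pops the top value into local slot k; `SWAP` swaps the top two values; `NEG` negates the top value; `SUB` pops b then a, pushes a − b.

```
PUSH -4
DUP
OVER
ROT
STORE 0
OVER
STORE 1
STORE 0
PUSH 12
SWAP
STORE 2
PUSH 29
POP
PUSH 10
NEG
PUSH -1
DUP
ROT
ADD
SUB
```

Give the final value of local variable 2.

-4

PUSH -4 → [-4]
DUP     → [-4, -4]
OVER    → [-4, -4, -4]
ROT     → [-4, -4, -4]
STORE 0 → [-4, -4]
OVER    → [-4, -4, -4]
STORE 1 → [-4, -4]
STORE 0 → [-4]
PUSH 12 → [-4, 12]
SWAP    → [12, -4]
STORE 2 → [12]
PUSH 29 → [12, 29]
POP     → [12]
PUSH 10 → [12, 10]
NEG     → [12, -10]
PUSH -1 → [12, -10, -1]
DUP     → [12, -10, -1, -1]
ROT     → [12, -1, -1, -10]
ADD     → [12, -1, -11]
SUB     → [12, 10]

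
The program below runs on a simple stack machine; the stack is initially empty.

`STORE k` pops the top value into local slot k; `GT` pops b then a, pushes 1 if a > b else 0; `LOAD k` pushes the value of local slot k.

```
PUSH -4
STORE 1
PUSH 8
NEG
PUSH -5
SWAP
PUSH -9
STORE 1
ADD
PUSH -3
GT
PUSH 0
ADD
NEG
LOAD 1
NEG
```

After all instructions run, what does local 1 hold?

PUSH -4 : -4
STORE 1 : (empty)
PUSH 8  : 8
NEG     : -8
PUSH -5 : -8 -5
SWAP    : -5 -8
PUSH -9 : -5 -8 -9
STORE 1 : -5 -8
ADD     : -13
PUSH -3 : -13 -3
GT      : 0
PUSH 0  : 0 0
ADD     : 0
NEG     : 0
LOAD 1  : 0 -9
NEG     : 0 9

-9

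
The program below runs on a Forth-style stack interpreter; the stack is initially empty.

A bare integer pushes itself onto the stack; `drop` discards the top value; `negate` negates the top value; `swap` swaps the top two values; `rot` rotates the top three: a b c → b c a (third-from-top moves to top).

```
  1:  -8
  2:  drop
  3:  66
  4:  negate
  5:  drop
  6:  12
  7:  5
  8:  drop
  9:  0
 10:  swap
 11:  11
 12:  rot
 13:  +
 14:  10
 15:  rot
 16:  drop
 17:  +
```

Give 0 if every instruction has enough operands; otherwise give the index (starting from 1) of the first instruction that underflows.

0

-8     : [-8]
drop   : []
66     : [66]
negate : [-66]
drop   : []
12     : [12]
5      : [12, 5]
drop   : [12]
0      : [12, 0]
swap   : [0, 12]
11     : [0, 12, 11]
rot    : [12, 11, 0]
+      : [12, 11]
10     : [12, 11, 10]
rot    : [11, 10, 12]
drop   : [11, 10]
+      : [21]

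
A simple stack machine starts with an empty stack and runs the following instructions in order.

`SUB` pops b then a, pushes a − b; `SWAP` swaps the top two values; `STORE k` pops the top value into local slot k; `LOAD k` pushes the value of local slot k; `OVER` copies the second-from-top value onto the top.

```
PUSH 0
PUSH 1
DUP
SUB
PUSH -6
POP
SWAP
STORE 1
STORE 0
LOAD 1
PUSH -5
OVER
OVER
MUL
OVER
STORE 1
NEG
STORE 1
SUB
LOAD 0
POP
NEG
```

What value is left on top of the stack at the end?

PUSH 0  → 0
PUSH 1  → 0 1
DUP     → 0 1 1
SUB     → 0 0
PUSH -6 → 0 0 -6
POP     → 0 0
SWAP    → 0 0
STORE 1 → 0
STORE 0 → (empty)
LOAD 1  → 0
PUSH -5 → 0 -5
OVER    → 0 -5 0
OVER    → 0 -5 0 -5
MUL     → 0 -5 0
OVER    → 0 -5 0 -5
STORE 1 → 0 -5 0
NEG     → 0 -5 0
STORE 1 → 0 -5
SUB     → 5
LOAD 0  → 5 0
POP     → 5
NEG     → -5

-5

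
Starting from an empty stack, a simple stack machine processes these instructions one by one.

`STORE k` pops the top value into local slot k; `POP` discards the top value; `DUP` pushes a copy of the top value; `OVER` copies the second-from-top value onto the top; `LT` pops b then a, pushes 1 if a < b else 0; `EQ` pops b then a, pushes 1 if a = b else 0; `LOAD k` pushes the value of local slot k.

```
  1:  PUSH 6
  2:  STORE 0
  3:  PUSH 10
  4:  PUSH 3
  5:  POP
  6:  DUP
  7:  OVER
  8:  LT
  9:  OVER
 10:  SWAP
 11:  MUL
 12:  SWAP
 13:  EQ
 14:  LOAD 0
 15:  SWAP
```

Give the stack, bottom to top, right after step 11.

[10, 0]

PUSH 6  : [6]
STORE 0 : []
PUSH 10 : [10]
PUSH 3  : [10, 3]
POP     : [10]
DUP     : [10, 10]
OVER    : [10, 10, 10]
LT      : [10, 0]
OVER    : [10, 0, 10]
SWAP    : [10, 10, 0]
MUL     : [10, 0]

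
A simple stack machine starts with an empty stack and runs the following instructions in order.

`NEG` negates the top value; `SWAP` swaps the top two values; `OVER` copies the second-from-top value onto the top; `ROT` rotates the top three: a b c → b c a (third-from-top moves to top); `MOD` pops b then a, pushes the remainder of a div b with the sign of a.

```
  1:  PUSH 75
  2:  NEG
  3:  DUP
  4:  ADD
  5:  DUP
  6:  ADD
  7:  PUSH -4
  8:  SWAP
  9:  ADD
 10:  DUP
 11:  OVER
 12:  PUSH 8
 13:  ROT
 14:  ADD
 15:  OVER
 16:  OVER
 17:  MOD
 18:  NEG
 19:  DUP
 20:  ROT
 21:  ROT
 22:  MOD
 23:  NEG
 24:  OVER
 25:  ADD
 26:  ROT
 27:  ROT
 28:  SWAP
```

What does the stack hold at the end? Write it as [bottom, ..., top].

[-304, 8, 8, -304]

PUSH 75 : [75]
NEG     : [-75]
DUP     : [-75, -75]
ADD     : [-150]
DUP     : [-150, -150]
ADD     : [-300]
PUSH -4 : [-300, -4]
SWAP    : [-4, -300]
ADD     : [-304]
DUP     : [-304, -304]
OVER    : [-304, -304, -304]
PUSH 8  : [-304, -304, -304, 8]
ROT     : [-304, -304, 8, -304]
ADD     : [-304, -304, -296]
OVER    : [-304, -304, -296, -304]
OVER    : [-304, -304, -296, -304, -296]
MOD     : [-304, -304, -296, -8]
NEG     : [-304, -304, -296, 8]
DUP     : [-304, -304, -296, 8, 8]
ROT     : [-304, -304, 8, 8, -296]
ROT     : [-304, -304, 8, -296, 8]
MOD     : [-304, -304, 8, 0]
NEG     : [-304, -304, 8, 0]
OVER    : [-304, -304, 8, 0, 8]
ADD     : [-304, -304, 8, 8]
ROT     : [-304, 8, 8, -304]
ROT     : [-304, 8, -304, 8]
SWAP    : [-304, 8, 8, -304]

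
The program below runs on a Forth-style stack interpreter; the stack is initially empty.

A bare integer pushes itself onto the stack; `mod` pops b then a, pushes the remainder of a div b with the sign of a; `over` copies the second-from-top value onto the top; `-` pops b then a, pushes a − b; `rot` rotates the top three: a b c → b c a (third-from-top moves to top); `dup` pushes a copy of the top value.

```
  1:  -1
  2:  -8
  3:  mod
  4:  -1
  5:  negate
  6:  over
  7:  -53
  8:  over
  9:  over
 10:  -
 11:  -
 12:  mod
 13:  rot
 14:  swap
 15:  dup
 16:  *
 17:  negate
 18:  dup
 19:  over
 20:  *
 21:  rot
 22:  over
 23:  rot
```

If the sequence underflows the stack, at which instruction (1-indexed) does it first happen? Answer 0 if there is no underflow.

-1      [-1]
-8      [-1, -8]
mod     [-1]
-1      [-1, -1]
negate  [-1, 1]
over    [-1, 1, -1]
-53     [-1, 1, -1, -53]
over    [-1, 1, -1, -53, -1]
over    [-1, 1, -1, -53, -1, -53]
-       [-1, 1, -1, -53, 52]
-       [-1, 1, -1, -105]
mod     [-1, 1, -1]
rot     [1, -1, -1]
swap    [1, -1, -1]
dup     [1, -1, -1, -1]
*       [1, -1, 1]
negate  [1, -1, -1]
dup     [1, -1, -1, -1]
over    [1, -1, -1, -1, -1]
*       [1, -1, -1, 1]
rot     [1, -1, 1, -1]
over    [1, -1, 1, -1, 1]
rot     [1, -1, -1, 1, 1]

0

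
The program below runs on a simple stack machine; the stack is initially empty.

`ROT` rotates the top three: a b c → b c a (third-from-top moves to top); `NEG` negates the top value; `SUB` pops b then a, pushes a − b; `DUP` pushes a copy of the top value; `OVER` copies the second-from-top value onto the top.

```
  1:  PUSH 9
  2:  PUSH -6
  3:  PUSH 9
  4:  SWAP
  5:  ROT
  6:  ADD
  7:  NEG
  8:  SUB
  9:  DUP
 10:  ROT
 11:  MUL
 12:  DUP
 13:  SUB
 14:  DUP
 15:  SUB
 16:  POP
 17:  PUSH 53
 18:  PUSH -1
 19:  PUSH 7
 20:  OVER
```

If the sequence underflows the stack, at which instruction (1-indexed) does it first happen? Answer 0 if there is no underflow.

10

PUSH 9   9
PUSH -6  9 -6
PUSH 9   9 -6 9
SWAP     9 9 -6
ROT      9 -6 9
ADD      9 3
NEG      9 -3
SUB      12
DUP      12 12
ROT  — needs 3 operands, stack has 2 → underflow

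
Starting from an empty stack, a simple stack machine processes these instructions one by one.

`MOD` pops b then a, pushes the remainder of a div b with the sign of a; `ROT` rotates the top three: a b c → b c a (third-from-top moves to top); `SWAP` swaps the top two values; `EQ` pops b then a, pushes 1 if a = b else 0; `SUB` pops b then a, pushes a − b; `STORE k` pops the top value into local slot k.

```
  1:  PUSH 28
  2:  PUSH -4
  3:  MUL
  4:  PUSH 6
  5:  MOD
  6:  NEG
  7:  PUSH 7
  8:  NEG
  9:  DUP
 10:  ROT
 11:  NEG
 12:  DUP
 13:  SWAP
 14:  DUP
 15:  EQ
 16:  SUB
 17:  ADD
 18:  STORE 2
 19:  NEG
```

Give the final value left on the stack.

7

PUSH 28 → [28]
PUSH -4 → [28, -4]
MUL     → [-112]
PUSH 6  → [-112, 6]
MOD     → [-4]
NEG     → [4]
PUSH 7  → [4, 7]
NEG     → [4, -7]
DUP     → [4, -7, -7]
ROT     → [-7, -7, 4]
NEG     → [-7, -7, -4]
DUP     → [-7, -7, -4, -4]
SWAP    → [-7, -7, -4, -4]
DUP     → [-7, -7, -4, -4, -4]
EQ      → [-7, -7, -4, 1]
SUB     → [-7, -7, -5]
ADD     → [-7, -12]
STORE 2 → [-7]
NEG     → [7]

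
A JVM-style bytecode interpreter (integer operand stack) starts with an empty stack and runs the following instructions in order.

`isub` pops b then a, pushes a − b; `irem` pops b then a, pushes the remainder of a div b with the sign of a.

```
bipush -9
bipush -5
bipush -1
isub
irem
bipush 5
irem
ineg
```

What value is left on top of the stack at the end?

1

bipush -9 → [-9]
bipush -5 → [-9, -5]
bipush -1 → [-9, -5, -1]
isub      → [-9, -4]
irem      → [-1]
bipush 5  → [-1, 5]
irem      → [-1]
ineg      → [1]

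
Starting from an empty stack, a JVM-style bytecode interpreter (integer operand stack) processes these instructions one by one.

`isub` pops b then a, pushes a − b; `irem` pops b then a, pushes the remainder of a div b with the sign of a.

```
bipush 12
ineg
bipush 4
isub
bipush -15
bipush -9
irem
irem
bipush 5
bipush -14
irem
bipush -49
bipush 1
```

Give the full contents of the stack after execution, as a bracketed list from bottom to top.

bipush 12  → 12
ineg       → -12
bipush 4   → -12 4
isub       → -16
bipush -15 → -16 -15
bipush -9  → -16 -15 -9
irem       → -16 -6
irem       → -4
bipush 5   → -4 5
bipush -14 → -4 5 -14
irem       → -4 5
bipush -49 → -4 5 -49
bipush 1   → -4 5 -49 1

[-4, 5, -49, 1]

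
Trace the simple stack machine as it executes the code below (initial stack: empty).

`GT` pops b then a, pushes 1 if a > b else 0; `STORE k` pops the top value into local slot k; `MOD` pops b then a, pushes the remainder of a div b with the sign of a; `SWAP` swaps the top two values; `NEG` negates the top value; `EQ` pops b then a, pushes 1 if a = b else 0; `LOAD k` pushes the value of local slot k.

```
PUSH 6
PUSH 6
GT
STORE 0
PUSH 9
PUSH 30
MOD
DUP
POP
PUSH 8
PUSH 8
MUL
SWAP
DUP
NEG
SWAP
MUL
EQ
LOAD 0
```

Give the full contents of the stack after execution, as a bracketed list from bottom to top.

PUSH 6  -> 6
PUSH 6  -> 6 6
GT      -> 0
STORE 0 -> (empty)
PUSH 9  -> 9
PUSH 30 -> 9 30
MOD     -> 9
DUP     -> 9 9
POP     -> 9
PUSH 8  -> 9 8
PUSH 8  -> 9 8 8
MUL     -> 9 64
SWAP    -> 64 9
DUP     -> 64 9 9
NEG     -> 64 9 -9
SWAP    -> 64 -9 9
MUL     -> 64 -81
EQ      -> 0
LOAD 0  -> 0 0

[0, 0]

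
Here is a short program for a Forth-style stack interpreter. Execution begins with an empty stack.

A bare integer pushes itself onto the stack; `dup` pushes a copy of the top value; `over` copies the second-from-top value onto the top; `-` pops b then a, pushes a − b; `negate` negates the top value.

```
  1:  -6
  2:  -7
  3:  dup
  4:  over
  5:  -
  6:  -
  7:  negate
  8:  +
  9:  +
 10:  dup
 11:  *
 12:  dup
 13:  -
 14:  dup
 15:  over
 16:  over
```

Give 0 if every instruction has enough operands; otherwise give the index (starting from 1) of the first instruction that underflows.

9

-6     -> -6
-7     -> -6 -7
dup    -> -6 -7 -7
over   -> -6 -7 -7 -7
-      -> -6 -7 0
-      -> -6 -7
negate -> -6 7
+      -> 1
+  — needs 2 operands, stack has 1 → underflow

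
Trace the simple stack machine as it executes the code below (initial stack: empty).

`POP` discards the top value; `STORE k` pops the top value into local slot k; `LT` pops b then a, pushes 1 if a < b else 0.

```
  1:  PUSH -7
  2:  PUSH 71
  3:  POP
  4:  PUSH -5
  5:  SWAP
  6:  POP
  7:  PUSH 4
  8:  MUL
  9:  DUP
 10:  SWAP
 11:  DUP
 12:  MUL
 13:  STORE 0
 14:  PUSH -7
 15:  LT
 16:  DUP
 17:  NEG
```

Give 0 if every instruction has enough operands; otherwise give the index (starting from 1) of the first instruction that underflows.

PUSH -7 → [-7]
PUSH 71 → [-7, 71]
POP     → [-7]
PUSH -5 → [-7, -5]
SWAP    → [-5, -7]
POP     → [-5]
PUSH 4  → [-5, 4]
MUL     → [-20]
DUP     → [-20, -20]
SWAP    → [-20, -20]
DUP     → [-20, -20, -20]
MUL     → [-20, 400]
STORE 0 → [-20]
PUSH -7 → [-20, -7]
LT      → [1]
DUP     → [1, 1]
NEG     → [1, -1]

0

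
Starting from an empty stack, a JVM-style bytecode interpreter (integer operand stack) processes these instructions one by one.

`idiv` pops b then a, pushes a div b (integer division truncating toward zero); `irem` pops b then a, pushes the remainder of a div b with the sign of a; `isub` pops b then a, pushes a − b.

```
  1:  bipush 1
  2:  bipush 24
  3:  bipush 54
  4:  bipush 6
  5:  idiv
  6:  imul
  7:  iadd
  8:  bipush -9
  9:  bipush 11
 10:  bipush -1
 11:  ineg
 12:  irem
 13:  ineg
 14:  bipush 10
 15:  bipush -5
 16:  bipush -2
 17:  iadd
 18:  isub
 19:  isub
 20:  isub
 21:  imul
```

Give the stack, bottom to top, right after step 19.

bipush 1  -> 1
bipush 24 -> 1 24
bipush 54 -> 1 24 54
bipush 6  -> 1 24 54 6
idiv      -> 1 24 9
imul      -> 1 216
iadd      -> 217
bipush -9 -> 217 -9
bipush 11 -> 217 -9 11
bipush -1 -> 217 -9 11 -1
ineg      -> 217 -9 11 1
irem      -> 217 -9 0
ineg      -> 217 -9 0
bipush 10 -> 217 -9 0 10
bipush -5 -> 217 -9 0 10 -5
bipush -2 -> 217 -9 0 10 -5 -2
iadd      -> 217 -9 0 10 -7
isub      -> 217 -9 0 17
isub      -> 217 -9 -17

[217, -9, -17]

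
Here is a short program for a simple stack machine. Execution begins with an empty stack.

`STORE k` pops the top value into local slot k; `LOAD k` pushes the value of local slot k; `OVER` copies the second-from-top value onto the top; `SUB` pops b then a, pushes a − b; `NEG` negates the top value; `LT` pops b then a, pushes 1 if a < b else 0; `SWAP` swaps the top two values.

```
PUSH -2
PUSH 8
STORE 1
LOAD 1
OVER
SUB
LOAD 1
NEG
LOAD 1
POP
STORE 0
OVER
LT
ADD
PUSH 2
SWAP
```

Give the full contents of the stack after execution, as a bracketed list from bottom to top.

[2, -2]

PUSH -2  [-2]
PUSH 8   [-2, 8]
STORE 1  [-2]
LOAD 1   [-2, 8]
OVER     [-2, 8, -2]
SUB      [-2, 10]
LOAD 1   [-2, 10, 8]
NEG      [-2, 10, -8]
LOAD 1   [-2, 10, -8, 8]
POP      [-2, 10, -8]
STORE 0  [-2, 10]
OVER     [-2, 10, -2]
LT       [-2, 0]
ADD      [-2]
PUSH 2   [-2, 2]
SWAP     [2, -2]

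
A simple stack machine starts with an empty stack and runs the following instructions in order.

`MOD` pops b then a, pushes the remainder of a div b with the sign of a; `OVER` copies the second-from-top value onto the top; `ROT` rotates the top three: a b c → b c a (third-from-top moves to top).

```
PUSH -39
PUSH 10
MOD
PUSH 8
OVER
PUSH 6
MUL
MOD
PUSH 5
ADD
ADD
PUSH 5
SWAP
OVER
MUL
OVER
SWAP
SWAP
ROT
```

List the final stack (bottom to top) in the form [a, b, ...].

[20, 5, 5]

PUSH -39  -39
PUSH 10   -39 10
MOD       -9
PUSH 8    -9 8
OVER      -9 8 -9
PUSH 6    -9 8 -9 6
MUL       -9 8 -54
MOD       -9 8
PUSH 5    -9 8 5
ADD       -9 13
ADD       4
PUSH 5    4 5
SWAP      5 4
OVER      5 4 5
MUL       5 20
OVER      5 20 5
SWAP      5 5 20
SWAP      5 20 5
ROT       20 5 5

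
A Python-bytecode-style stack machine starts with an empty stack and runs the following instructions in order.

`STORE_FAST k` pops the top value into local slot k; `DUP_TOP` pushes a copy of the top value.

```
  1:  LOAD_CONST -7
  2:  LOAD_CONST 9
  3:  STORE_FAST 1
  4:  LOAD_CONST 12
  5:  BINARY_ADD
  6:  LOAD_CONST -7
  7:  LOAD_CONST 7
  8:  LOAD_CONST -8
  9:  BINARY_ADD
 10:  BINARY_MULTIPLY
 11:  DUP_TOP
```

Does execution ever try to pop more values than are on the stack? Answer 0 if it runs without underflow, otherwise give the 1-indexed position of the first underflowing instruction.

LOAD_CONST -7   : [-7]
LOAD_CONST 9    : [-7, 9]
STORE_FAST 1    : [-7]
LOAD_CONST 12   : [-7, 12]
BINARY_ADD      : [5]
LOAD_CONST -7   : [5, -7]
LOAD_CONST 7    : [5, -7, 7]
LOAD_CONST -8   : [5, -7, 7, -8]
BINARY_ADD      : [5, -7, -1]
BINARY_MULTIPLY : [5, 7]
DUP_TOP         : [5, 7, 7]

0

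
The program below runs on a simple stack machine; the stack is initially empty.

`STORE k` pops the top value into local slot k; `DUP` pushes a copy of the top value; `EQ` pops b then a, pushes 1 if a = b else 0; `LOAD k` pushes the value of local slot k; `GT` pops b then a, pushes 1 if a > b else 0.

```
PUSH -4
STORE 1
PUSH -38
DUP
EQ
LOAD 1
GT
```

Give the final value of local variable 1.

-4

PUSH -4  → -4
STORE 1  → (empty)
PUSH -38 → -38
DUP      → -38 -38
EQ       → 1
LOAD 1   → 1 -4
GT       → 1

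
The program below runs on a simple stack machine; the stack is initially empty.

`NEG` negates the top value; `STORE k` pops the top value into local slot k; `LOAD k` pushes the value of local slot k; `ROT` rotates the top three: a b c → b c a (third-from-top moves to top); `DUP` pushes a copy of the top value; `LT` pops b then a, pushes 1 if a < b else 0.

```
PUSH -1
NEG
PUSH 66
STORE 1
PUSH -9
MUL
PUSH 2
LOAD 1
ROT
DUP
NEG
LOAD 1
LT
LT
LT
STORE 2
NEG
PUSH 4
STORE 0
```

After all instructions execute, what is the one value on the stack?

-2

PUSH -1 : [-1]
NEG     : [1]
PUSH 66 : [1, 66]
STORE 1 : [1]
PUSH -9 : [1, -9]
MUL     : [-9]
PUSH 2  : [-9, 2]
LOAD 1  : [-9, 2, 66]
ROT     : [2, 66, -9]
DUP     : [2, 66, -9, -9]
NEG     : [2, 66, -9, 9]
LOAD 1  : [2, 66, -9, 9, 66]
LT      : [2, 66, -9, 1]
LT      : [2, 66, 1]
LT      : [2, 0]
STORE 2 : [2]
NEG     : [-2]
PUSH 4  : [-2, 4]
STORE 0 : [-2]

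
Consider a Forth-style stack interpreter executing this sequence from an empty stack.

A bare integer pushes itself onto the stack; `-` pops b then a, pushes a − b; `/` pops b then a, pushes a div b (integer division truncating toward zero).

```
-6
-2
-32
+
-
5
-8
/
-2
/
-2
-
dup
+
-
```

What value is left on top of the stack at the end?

24

-6  -> [-6]
-2  -> [-6, -2]
-32 -> [-6, -2, -32]
+   -> [-6, -34]
-   -> [28]
5   -> [28, 5]
-8  -> [28, 5, -8]
/   -> [28, 0]
-2  -> [28, 0, -2]
/   -> [28, 0]
-2  -> [28, 0, -2]
-   -> [28, 2]
dup -> [28, 2, 2]
+   -> [28, 4]
-   -> [24]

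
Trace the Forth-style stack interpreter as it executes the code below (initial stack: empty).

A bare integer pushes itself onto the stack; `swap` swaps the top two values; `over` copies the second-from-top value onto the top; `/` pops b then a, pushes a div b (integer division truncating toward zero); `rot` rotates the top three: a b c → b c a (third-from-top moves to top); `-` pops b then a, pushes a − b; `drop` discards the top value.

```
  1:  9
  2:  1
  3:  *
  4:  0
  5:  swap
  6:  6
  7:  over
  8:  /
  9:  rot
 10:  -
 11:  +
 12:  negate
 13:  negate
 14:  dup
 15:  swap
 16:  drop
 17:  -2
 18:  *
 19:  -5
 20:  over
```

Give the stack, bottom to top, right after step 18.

9      → [9]
1      → [9, 1]
*      → [9]
0      → [9, 0]
swap   → [0, 9]
6      → [0, 9, 6]
over   → [0, 9, 6, 9]
/      → [0, 9, 0]
rot    → [9, 0, 0]
-      → [9, 0]
+      → [9]
negate → [-9]
negate → [9]
dup    → [9, 9]
swap   → [9, 9]
drop   → [9]
-2     → [9, -2]
*      → [-18]

[-18]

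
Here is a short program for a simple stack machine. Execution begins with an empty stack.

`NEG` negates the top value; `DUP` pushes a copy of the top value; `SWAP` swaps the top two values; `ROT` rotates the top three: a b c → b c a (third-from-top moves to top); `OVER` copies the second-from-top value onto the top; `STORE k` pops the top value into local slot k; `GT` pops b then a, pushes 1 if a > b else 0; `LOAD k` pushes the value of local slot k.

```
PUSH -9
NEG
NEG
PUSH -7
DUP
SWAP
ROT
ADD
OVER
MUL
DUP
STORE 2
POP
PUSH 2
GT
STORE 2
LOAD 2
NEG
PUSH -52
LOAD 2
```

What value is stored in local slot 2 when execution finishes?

0

PUSH -9  : -9
NEG      : 9
NEG      : -9
PUSH -7  : -9 -7
DUP      : -9 -7 -7
SWAP     : -9 -7 -7
ROT      : -7 -7 -9
ADD      : -7 -16
OVER     : -7 -16 -7
MUL      : -7 112
DUP      : -7 112 112
STORE 2  : -7 112
POP      : -7
PUSH 2   : -7 2
GT       : 0
STORE 2  : (empty)
LOAD 2   : 0
NEG      : 0
PUSH -52 : 0 -52
LOAD 2   : 0 -52 0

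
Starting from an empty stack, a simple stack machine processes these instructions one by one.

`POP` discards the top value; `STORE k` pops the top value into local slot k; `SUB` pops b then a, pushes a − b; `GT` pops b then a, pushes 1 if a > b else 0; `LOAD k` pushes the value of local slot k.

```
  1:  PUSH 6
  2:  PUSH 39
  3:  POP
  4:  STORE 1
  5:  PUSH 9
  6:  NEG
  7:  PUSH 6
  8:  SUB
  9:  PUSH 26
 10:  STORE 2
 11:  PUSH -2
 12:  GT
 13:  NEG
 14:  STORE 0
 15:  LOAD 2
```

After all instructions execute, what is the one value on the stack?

26

PUSH 6  → [6]
PUSH 39 → [6, 39]
POP     → [6]
STORE 1 → []
PUSH 9  → [9]
NEG     → [-9]
PUSH 6  → [-9, 6]
SUB     → [-15]
PUSH 26 → [-15, 26]
STORE 2 → [-15]
PUSH -2 → [-15, -2]
GT      → [0]
NEG     → [0]
STORE 0 → []
LOAD 2  → [26]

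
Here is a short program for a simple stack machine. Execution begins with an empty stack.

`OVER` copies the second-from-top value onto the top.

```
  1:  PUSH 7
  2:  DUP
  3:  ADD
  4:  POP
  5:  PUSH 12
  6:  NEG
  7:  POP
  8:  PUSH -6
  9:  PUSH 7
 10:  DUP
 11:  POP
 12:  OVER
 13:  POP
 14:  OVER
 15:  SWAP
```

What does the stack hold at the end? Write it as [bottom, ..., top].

[-6, -6, 7]

PUSH 7  → 7
DUP     → 7 7
ADD     → 14
POP     → (empty)
PUSH 12 → 12
NEG     → -12
POP     → (empty)
PUSH -6 → -6
PUSH 7  → -6 7
DUP     → -6 7 7
POP     → -6 7
OVER    → -6 7 -6
POP     → -6 7
OVER    → -6 7 -6
SWAP    → -6 -6 7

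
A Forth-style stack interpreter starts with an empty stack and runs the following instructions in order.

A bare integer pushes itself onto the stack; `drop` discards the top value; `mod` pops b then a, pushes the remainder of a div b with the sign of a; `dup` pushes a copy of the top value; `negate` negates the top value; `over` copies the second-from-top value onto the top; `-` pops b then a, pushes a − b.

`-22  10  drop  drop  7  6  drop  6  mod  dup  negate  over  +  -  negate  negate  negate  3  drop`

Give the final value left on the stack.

-22    : -22
10     : -22 10
drop   : -22
drop   : (empty)
7      : 7
6      : 7 6
drop   : 7
6      : 7 6
mod    : 1
dup    : 1 1
negate : 1 -1
over   : 1 -1 1
+      : 1 0
-      : 1
negate : -1
negate : 1
negate : -1
3      : -1 3
drop   : -1

-1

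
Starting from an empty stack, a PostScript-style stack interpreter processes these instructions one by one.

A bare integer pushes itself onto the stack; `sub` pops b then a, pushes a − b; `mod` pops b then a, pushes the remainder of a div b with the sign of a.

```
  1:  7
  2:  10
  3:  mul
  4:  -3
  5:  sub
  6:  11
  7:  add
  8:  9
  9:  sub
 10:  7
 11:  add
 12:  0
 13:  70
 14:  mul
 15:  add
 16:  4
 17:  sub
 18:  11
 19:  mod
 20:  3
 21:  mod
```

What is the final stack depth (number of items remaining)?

7   → 7
10  → 7 10
mul → 70
-3  → 70 -3
sub → 73
11  → 73 11
add → 84
9   → 84 9
sub → 75
7   → 75 7
add → 82
0   → 82 0
70  → 82 0 70
mul → 82 0
add → 82
4   → 82 4
sub → 78
11  → 78 11
mod → 1
3   → 1 3
mod → 1

1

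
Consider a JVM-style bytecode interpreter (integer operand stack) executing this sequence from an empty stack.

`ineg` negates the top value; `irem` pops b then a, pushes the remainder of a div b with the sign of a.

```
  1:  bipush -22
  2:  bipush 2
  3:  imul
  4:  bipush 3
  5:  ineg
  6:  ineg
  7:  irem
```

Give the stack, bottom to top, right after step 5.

[-44, -3]

bipush -22 → [-22]
bipush 2   → [-22, 2]
imul       → [-44]
bipush 3   → [-44, 3]
ineg       → [-44, -3]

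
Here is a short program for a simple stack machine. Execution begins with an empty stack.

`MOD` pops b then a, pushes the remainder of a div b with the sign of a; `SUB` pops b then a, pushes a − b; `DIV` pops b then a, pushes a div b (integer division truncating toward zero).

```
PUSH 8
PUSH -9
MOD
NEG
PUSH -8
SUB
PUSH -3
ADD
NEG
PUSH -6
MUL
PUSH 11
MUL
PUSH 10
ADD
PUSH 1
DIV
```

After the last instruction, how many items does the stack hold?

1

PUSH 8  -> 8
PUSH -9 -> 8 -9
MOD     -> 8
NEG     -> -8
PUSH -8 -> -8 -8
SUB     -> 0
PUSH -3 -> 0 -3
ADD     -> -3
NEG     -> 3
PUSH -6 -> 3 -6
MUL     -> -18
PUSH 11 -> -18 11
MUL     -> -198
PUSH 10 -> -198 10
ADD     -> -188
PUSH 1  -> -188 1
DIV     -> -188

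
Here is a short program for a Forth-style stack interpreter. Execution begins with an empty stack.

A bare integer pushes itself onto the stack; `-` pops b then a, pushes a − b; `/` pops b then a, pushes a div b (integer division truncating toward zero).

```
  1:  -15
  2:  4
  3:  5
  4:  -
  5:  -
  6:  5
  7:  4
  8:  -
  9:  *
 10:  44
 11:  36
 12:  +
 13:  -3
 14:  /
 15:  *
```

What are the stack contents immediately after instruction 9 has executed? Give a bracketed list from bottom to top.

[-14]

-15 : [-15]
4   : [-15, 4]
5   : [-15, 4, 5]
-   : [-15, -1]
-   : [-14]
5   : [-14, 5]
4   : [-14, 5, 4]
-   : [-14, 1]
*   : [-14]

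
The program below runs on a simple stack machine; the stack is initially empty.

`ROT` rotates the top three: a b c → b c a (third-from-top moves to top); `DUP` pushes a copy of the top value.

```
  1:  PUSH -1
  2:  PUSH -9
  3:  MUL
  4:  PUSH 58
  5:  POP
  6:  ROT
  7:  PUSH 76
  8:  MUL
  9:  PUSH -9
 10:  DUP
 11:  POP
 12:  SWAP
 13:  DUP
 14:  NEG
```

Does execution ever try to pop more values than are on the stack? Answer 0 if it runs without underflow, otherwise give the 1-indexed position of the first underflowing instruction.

PUSH -1 : [-1]
PUSH -9 : [-1, -9]
MUL     : [9]
PUSH 58 : [9, 58]
POP     : [9]
ROT  — needs 3 operands, stack has 1 → underflow

6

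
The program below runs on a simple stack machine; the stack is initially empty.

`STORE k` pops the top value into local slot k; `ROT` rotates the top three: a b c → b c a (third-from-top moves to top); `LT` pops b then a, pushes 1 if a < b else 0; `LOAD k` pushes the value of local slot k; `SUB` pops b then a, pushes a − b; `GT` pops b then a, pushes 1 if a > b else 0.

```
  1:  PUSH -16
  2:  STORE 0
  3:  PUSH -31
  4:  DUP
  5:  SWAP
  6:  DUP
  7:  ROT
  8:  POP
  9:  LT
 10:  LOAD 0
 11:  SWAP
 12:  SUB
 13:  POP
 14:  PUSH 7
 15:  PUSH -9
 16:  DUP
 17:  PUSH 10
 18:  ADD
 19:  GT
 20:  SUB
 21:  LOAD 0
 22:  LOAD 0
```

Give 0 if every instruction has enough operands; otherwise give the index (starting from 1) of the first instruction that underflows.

PUSH -16 -> [-16]
STORE 0  -> []
PUSH -31 -> [-31]
DUP      -> [-31, -31]
SWAP     -> [-31, -31]
DUP      -> [-31, -31, -31]
ROT      -> [-31, -31, -31]
POP      -> [-31, -31]
LT       -> [0]
LOAD 0   -> [0, -16]
SWAP     -> [-16, 0]
SUB      -> [-16]
POP      -> []
PUSH 7   -> [7]
PUSH -9  -> [7, -9]
DUP      -> [7, -9, -9]
PUSH 10  -> [7, -9, -9, 10]
ADD      -> [7, -9, 1]
GT       -> [7, 0]
SUB      -> [7]
LOAD 0   -> [7, -16]
LOAD 0   -> [7, -16, -16]

0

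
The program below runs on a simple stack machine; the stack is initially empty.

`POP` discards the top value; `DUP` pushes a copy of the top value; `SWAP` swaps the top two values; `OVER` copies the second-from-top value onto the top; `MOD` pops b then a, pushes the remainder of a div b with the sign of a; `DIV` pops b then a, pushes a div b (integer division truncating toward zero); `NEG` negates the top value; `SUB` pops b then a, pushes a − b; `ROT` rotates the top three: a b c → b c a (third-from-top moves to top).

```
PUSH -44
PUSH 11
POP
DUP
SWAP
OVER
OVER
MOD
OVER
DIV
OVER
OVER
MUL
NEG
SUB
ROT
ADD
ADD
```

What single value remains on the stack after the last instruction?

-88

PUSH -44  -44
PUSH 11   -44 11
POP       -44
DUP       -44 -44
SWAP      -44 -44
OVER      -44 -44 -44
OVER      -44 -44 -44 -44
MOD       -44 -44 0
OVER      -44 -44 0 -44
DIV       -44 -44 0
OVER      -44 -44 0 -44
OVER      -44 -44 0 -44 0
MUL       -44 -44 0 0
NEG       -44 -44 0 0
SUB       -44 -44 0
ROT       -44 0 -44
ADD       -44 -44
ADD       -88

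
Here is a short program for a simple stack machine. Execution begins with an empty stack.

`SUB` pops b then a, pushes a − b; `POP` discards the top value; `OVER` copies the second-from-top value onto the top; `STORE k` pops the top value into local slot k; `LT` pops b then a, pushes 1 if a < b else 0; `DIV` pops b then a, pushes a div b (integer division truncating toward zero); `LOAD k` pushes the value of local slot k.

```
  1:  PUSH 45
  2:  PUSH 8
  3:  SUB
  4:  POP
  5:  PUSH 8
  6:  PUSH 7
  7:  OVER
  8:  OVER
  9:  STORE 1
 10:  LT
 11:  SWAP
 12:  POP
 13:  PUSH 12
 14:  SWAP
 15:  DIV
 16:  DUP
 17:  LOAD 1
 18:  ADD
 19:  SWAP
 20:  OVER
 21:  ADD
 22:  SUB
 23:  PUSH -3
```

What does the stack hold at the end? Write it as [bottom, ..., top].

[-12, -3]

PUSH 45 : 45
PUSH 8  : 45 8
SUB     : 37
POP     : (empty)
PUSH 8  : 8
PUSH 7  : 8 7
OVER    : 8 7 8
OVER    : 8 7 8 7
STORE 1 : 8 7 8
LT      : 8 1
SWAP    : 1 8
POP     : 1
PUSH 12 : 1 12
SWAP    : 12 1
DIV     : 12
DUP     : 12 12
LOAD 1  : 12 12 7
ADD     : 12 19
SWAP    : 19 12
OVER    : 19 12 19
ADD     : 19 31
SUB     : -12
PUSH -3 : -12 -3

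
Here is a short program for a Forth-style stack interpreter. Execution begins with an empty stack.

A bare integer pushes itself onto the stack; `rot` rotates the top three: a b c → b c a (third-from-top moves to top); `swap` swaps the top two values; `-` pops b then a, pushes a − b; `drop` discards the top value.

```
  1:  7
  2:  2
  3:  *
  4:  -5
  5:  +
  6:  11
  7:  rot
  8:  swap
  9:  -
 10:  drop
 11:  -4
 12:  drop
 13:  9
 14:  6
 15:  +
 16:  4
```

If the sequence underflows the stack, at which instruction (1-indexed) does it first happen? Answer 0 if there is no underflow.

7

7  → [7]
2  → [7, 2]
*  → [14]
-5 → [14, -5]
+  → [9]
11 → [9, 11]
rot  — needs 3 operands, stack has 2 → underflow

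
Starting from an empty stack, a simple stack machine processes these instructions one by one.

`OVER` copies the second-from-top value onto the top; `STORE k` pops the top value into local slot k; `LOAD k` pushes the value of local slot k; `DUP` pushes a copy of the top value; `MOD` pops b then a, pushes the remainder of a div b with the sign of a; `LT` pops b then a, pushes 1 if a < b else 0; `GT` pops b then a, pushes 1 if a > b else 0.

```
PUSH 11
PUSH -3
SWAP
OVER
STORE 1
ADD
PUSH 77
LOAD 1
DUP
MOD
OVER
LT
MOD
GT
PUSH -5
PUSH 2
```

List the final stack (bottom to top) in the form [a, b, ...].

[1, -5, 2]

PUSH 11 → 11
PUSH -3 → 11 -3
SWAP    → -3 11
OVER    → -3 11 -3
STORE 1 → -3 11
ADD     → 8
PUSH 77 → 8 77
LOAD 1  → 8 77 -3
DUP     → 8 77 -3 -3
MOD     → 8 77 0
OVER    → 8 77 0 77
LT      → 8 77 1
MOD     → 8 0
GT      → 1
PUSH -5 → 1 -5
PUSH 2  → 1 -5 2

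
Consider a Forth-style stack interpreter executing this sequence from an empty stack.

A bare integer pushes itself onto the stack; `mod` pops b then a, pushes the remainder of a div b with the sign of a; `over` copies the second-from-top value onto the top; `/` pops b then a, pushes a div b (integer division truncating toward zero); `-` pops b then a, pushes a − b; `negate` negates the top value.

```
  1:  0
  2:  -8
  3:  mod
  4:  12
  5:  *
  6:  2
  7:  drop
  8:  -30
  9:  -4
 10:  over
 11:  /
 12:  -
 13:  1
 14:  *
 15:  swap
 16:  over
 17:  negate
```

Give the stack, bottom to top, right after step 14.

[0, -30]

0     0
-8    0 -8
mod   0
12    0 12
*     0
2     0 2
drop  0
-30   0 -30
-4    0 -30 -4
over  0 -30 -4 -30
/     0 -30 0
-     0 -30
1     0 -30 1
*     0 -30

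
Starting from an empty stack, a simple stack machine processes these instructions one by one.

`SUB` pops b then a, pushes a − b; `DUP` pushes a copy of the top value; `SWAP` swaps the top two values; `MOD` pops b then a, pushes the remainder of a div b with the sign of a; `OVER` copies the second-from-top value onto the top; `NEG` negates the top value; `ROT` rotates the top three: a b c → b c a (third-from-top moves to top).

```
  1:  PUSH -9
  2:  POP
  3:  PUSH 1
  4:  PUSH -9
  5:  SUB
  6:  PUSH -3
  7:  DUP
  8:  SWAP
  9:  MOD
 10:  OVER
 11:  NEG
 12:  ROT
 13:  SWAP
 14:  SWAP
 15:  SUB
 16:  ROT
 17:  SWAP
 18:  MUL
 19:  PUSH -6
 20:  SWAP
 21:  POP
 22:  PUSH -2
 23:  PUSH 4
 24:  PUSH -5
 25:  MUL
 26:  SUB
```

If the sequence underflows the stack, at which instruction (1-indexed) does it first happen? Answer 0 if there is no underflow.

16

PUSH -9 -> -9
POP     -> (empty)
PUSH 1  -> 1
PUSH -9 -> 1 -9
SUB     -> 10
PUSH -3 -> 10 -3
DUP     -> 10 -3 -3
SWAP    -> 10 -3 -3
MOD     -> 10 0
OVER    -> 10 0 10
NEG     -> 10 0 -10
ROT     -> 0 -10 10
SWAP    -> 0 10 -10
SWAP    -> 0 -10 10
SUB     -> 0 -20
ROT  — needs 3 operands, stack has 2 → underflow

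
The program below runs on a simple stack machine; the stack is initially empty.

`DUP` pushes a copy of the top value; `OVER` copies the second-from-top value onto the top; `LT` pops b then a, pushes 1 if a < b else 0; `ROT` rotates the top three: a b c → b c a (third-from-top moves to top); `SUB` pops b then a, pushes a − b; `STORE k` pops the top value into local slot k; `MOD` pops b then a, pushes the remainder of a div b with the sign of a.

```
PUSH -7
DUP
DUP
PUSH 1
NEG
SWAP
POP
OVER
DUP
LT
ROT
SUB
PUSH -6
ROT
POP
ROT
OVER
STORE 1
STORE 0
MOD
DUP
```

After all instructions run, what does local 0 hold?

-7

PUSH -7  [-7]
DUP      [-7, -7]
DUP      [-7, -7, -7]
PUSH 1   [-7, -7, -7, 1]
NEG      [-7, -7, -7, -1]
SWAP     [-7, -7, -1, -7]
POP      [-7, -7, -1]
OVER     [-7, -7, -1, -7]
DUP      [-7, -7, -1, -7, -7]
LT       [-7, -7, -1, 0]
ROT      [-7, -1, 0, -7]
SUB      [-7, -1, 7]
PUSH -6  [-7, -1, 7, -6]
ROT      [-7, 7, -6, -1]
POP      [-7, 7, -6]
ROT      [7, -6, -7]
OVER     [7, -6, -7, -6]
STORE 1  [7, -6, -7]
STORE 0  [7, -6]
MOD      [1]
DUP      [1, 1]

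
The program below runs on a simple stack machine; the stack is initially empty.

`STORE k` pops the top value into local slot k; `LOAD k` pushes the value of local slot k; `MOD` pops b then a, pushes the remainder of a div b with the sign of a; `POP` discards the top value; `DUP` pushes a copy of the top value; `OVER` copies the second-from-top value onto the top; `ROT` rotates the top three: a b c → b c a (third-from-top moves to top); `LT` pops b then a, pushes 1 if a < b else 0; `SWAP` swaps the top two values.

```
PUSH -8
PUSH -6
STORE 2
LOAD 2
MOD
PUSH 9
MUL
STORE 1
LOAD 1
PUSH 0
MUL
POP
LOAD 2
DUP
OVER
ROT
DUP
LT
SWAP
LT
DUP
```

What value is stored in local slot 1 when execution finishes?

PUSH -8 : -8
PUSH -6 : -8 -6
STORE 2 : -8
LOAD 2  : -8 -6
MOD     : -2
PUSH 9  : -2 9
MUL     : -18
STORE 1 : (empty)
LOAD 1  : -18
PUSH 0  : -18 0
MUL     : 0
POP     : (empty)
LOAD 2  : -6
DUP     : -6 -6
OVER    : -6 -6 -6
ROT     : -6 -6 -6
DUP     : -6 -6 -6 -6
LT      : -6 -6 0
SWAP    : -6 0 -6
LT      : -6 0
DUP     : -6 0 0

-18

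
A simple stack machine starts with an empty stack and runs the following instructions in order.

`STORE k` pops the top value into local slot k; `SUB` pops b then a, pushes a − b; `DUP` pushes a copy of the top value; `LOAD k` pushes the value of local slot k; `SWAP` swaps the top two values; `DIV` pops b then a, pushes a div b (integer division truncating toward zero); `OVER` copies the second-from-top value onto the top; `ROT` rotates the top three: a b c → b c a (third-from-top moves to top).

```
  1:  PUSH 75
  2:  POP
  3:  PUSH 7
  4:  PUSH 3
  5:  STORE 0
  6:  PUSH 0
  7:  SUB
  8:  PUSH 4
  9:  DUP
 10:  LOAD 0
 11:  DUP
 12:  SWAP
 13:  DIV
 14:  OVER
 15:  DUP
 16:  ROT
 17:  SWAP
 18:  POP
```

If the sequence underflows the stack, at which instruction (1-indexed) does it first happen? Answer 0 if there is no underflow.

0

PUSH 75 -> 75
POP     -> (empty)
PUSH 7  -> 7
PUSH 3  -> 7 3
STORE 0 -> 7
PUSH 0  -> 7 0
SUB     -> 7
PUSH 4  -> 7 4
DUP     -> 7 4 4
LOAD 0  -> 7 4 4 3
DUP     -> 7 4 4 3 3
SWAP    -> 7 4 4 3 3
DIV     -> 7 4 4 1
OVER    -> 7 4 4 1 4
DUP     -> 7 4 4 1 4 4
ROT     -> 7 4 4 4 4 1
SWAP    -> 7 4 4 4 1 4
POP     -> 7 4 4 4 1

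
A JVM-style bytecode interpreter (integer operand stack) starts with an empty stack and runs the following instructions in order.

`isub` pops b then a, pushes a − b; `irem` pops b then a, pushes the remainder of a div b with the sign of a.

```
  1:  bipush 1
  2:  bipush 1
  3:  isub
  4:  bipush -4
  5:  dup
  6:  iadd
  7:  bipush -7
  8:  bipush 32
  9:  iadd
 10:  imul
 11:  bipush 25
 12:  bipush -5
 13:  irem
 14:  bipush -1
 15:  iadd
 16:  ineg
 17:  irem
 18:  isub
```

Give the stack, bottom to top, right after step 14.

[0, -200, 0, -1]

bipush 1  → [1]
bipush 1  → [1, 1]
isub      → [0]
bipush -4 → [0, -4]
dup       → [0, -4, -4]
iadd      → [0, -8]
bipush -7 → [0, -8, -7]
bipush 32 → [0, -8, -7, 32]
iadd      → [0, -8, 25]
imul      → [0, -200]
bipush 25 → [0, -200, 25]
bipush -5 → [0, -200, 25, -5]
irem      → [0, -200, 0]
bipush -1 → [0, -200, 0, -1]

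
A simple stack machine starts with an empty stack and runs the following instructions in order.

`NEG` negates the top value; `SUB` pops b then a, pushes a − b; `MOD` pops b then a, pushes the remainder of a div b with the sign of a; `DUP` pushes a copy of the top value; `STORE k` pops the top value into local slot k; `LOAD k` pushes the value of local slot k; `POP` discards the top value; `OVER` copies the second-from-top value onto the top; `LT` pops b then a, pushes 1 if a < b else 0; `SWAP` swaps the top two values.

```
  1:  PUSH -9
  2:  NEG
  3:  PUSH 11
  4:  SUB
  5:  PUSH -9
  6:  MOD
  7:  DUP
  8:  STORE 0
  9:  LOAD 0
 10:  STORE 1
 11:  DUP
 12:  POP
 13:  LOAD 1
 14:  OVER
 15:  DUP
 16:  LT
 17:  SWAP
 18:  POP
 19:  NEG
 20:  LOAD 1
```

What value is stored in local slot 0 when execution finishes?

PUSH -9 → -9
NEG     → 9
PUSH 11 → 9 11
SUB     → -2
PUSH -9 → -2 -9
MOD     → -2
DUP     → -2 -2
STORE 0 → -2
LOAD 0  → -2 -2
STORE 1 → -2
DUP     → -2 -2
POP     → -2
LOAD 1  → -2 -2
OVER    → -2 -2 -2
DUP     → -2 -2 -2 -2
LT      → -2 -2 0
SWAP    → -2 0 -2
POP     → -2 0
NEG     → -2 0
LOAD 1  → -2 0 -2

-2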